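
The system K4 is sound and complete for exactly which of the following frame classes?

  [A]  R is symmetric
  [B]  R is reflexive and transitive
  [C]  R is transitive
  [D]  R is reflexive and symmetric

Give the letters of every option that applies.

(A) this class determines KB, not K4.
(B) this class determines S4, not K4.
(C) K4 is sound and complete for exactly this class.
(D) this class determines B (= KTB), not K4.

C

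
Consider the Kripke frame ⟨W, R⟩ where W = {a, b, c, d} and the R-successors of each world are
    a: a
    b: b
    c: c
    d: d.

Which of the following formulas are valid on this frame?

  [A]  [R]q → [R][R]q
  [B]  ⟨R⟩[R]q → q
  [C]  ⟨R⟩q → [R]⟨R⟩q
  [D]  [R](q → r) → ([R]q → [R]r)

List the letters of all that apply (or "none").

R is symmetric: every R-edge is matched by its reverse.
R is transitive: R is closed under composition.
R is euclidean: any two R-successors of the same world are R-related.
(A) axiom 4: valid iff R is transitive. R is transitive — valid.
(B) ⟨R⟩[R]q → q is the dual of axiom B, which corresponds to symmetry. R is symmetric — valid.
(C) ⟨R⟩q → [R]⟨R⟩q is axiom 5, which corresponds to the euclidean property. R is euclidean — valid.
(D) [R](q → r) → ([R]q → [R]r) is the K axiom; it holds on all frames — valid.

A, B, C, D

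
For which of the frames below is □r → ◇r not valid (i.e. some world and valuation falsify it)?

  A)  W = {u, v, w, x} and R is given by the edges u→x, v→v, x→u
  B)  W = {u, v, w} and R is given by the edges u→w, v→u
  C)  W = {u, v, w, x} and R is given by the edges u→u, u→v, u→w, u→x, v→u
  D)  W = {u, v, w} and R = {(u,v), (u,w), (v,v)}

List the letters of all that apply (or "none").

The schema □r → ◇r is axiom D; it is valid on a frame iff R is serial.
(A) R is not serial (w has no R-successor), so the schema fails here.
(B) R is not serial (w has no R-successor), so the schema fails here.
(C) R is not serial (w has no R-successor), so the schema fails here.
(D) R is not serial (w has no R-successor), so the schema fails here.

A, B, C, D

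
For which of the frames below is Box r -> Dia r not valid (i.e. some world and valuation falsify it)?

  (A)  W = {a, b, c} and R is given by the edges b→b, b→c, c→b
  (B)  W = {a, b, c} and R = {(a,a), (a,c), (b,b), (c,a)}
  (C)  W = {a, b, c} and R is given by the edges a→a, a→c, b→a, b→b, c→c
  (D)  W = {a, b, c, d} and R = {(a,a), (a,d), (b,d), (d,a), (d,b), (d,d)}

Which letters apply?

The schema Box r -> Dia r is axiom D; it is valid on a frame iff R is serial.
(A) R is not serial (a has no R-successor), so the schema fails here.
(B) R is serial (every world has an R-successor), so the schema is valid here.
(C) R is serial (every world has an R-successor), so the schema is valid here.
(D) R is not serial (c has no R-successor), so the schema fails here.

A, D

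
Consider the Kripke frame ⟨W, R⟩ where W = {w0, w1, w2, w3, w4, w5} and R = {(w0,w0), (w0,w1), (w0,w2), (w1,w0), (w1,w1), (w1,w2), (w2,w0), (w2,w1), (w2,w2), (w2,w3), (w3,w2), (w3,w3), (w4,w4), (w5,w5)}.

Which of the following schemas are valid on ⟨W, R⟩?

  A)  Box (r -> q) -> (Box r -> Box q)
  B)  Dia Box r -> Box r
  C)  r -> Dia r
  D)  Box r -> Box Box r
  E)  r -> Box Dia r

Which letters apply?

A, C, E

R is reflexive: each world relates to itself.
R is symmetric: every R-edge is matched by its reverse.
R is not transitive: w0 R w2 and w2 R w3 but not w0 R w3.
R is not euclidean: w2 R w0 and w2 R w3 but not w0 R w3.
(A) Box (r -> q) -> (Box r -> Box q) is axiom K, valid on every Kripke frame — valid.
(B) Dia Box r -> Box r is the dual of axiom 5, which corresponds to the euclidean property. R is not euclidean — not valid.
(C) r -> Dia r is the dual of axiom T; it is valid on a frame exactly when R is reflexive. R is reflexive, so valid.
(D) axiom 4: valid iff R is transitive. R is not transitive — not valid.
(E) r -> Box Dia r is axiom B; it is valid on a frame exactly when R is symmetric. R is symmetric, so valid.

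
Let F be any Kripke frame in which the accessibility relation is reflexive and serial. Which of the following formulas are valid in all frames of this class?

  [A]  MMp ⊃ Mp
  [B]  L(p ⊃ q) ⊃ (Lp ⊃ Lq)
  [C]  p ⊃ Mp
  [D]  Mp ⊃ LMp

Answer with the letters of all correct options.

B, C

(A) MMp ⊃ Mp (the dual of axiom 4) characterises the transitive frames. Such an R need not be transitive — not valid.
(B) L(p ⊃ q) ⊃ (Lp ⊃ Lq) is axiom K, valid on every Kripke frame — valid.
(C) p ⊃ Mp is the dual of axiom T, which corresponds to reflexivity. Every such R is reflexive — valid.
(D) Mp ⊃ LMp is axiom 5; it is valid on a frame exactly when R is euclidean. Such an R need not be euclidean, so not valid.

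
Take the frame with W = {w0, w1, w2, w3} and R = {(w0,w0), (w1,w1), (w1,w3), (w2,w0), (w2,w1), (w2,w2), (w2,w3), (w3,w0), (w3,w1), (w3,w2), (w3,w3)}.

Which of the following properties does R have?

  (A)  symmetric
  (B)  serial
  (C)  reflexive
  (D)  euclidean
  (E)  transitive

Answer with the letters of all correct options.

B, C

(A) not symmetric: w2 R w0 but not w0 R w2.
(B) serial: every world has an R-successor.
(C) reflexive: each world relates to itself.
(D) not euclidean: w2 R w0 and w2 R w1 but not w0 R w1.
(E) not transitive: w1 R w3 and w3 R w0 but not w1 R w0.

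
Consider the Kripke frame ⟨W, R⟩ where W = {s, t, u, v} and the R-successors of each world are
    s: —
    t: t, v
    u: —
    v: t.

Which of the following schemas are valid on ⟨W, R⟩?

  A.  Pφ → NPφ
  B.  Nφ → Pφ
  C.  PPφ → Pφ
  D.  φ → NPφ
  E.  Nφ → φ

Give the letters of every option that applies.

R is not reflexive: not s R s.
R is symmetric: every R-edge is matched by its reverse.
R is not transitive: v R t and t R v but not v R v.
R is not euclidean: t R v and t R v but not v R v.
R is not serial: s has no R-successor.
(A) Pφ → NPφ is axiom 5; it is valid on a frame exactly when R is euclidean. R is not euclidean, so not valid.
(B) Nφ → Pφ is axiom D, which corresponds to seriality. R is not serial — not valid.
(C) PPφ → Pφ (the dual of axiom 4) characterises the transitive frames. R is not transitive — not valid.
(D) φ → NPφ is axiom B; it is valid on a frame exactly when R is symmetric. R is symmetric, so valid.
(E) Nφ → φ is axiom T, which corresponds to reflexivity. R is not reflexive — not valid.

D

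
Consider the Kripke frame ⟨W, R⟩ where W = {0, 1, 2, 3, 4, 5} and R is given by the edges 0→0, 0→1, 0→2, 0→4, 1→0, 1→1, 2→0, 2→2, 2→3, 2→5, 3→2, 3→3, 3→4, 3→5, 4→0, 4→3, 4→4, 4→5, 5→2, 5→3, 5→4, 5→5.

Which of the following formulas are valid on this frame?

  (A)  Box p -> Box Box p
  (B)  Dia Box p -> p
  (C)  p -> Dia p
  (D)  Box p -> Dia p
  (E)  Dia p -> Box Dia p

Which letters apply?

R is reflexive: each world relates to itself.
R is symmetric: every R-edge is matched by its reverse.
R is not transitive: 0 R 2 and 2 R 3 but not 0 R 3.
R is not euclidean: 0 R 1 and 0 R 2 but not 1 R 2.
R is serial: every world has an R-successor.
(A) Box p -> Box Box p is axiom 4; it is valid on a frame exactly when R is transitive. R is not transitive, so not valid.
(B) Dia Box p -> p is the dual of axiom B; it is valid on a frame exactly when R is symmetric. R is symmetric, so valid.
(C) p -> Dia p is the dual of axiom T, which corresponds to reflexivity. R is reflexive — valid.
(D) Box p -> Dia p is axiom D; it is valid on a frame exactly when R is serial. R is serial, so valid.
(E) Dia p -> Box Dia p is axiom 5, which corresponds to the euclidean property. R is not euclidean — not valid.

B, C, D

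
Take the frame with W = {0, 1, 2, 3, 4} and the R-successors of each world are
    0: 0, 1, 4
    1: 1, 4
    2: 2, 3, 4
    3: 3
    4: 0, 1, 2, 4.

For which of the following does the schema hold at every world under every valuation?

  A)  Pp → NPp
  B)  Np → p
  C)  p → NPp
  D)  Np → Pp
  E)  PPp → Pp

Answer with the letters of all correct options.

R is reflexive: each world relates to itself.
R is not symmetric: 0 R 1 but not 1 R 0.
R is not transitive: 0 R 4 and 4 R 2 but not 0 R 2.
R is not euclidean: 0 R 1 and 0 R 0 but not 1 R 0.
R is serial: every world has an R-successor.
(A) Pp → NPp is axiom 5; it is valid on a frame exactly when R is euclidean. R is not euclidean, so not valid.
(B) Np → p is axiom T; it is valid on a frame exactly when R is reflexive. R is reflexive, so valid.
(C) p → NPp is axiom B; it is valid on a frame exactly when R is symmetric. R is not symmetric, so not valid.
(D) Np → Pp is axiom D; it is valid on a frame exactly when R is serial. R is serial, so valid.
(E) PPp → Pp is the dual of axiom 4; it is valid on a frame exactly when R is transitive. R is not transitive, so not valid.

B, D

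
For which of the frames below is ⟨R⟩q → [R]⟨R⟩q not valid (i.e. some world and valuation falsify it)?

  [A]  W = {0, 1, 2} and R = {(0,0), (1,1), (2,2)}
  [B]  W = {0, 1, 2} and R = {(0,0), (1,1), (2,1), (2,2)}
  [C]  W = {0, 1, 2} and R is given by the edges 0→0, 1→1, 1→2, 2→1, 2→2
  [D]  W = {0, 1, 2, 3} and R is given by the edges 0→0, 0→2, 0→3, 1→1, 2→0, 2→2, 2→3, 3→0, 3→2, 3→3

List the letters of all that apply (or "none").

B

The schema ⟨R⟩q → [R]⟨R⟩q is axiom 5; it is valid on a frame iff R is euclidean.
(A) R is euclidean (any two R-successors of the same world are R-related), so the schema is valid here.
(B) R is not euclidean (2 R 1 and 2 R 2 but not 1 R 2), so the schema fails here.
(C) R is euclidean (any two R-successors of the same world are R-related), so the schema is valid here.
(D) R is euclidean (any two R-successors of the same world are R-related), so the schema is valid here.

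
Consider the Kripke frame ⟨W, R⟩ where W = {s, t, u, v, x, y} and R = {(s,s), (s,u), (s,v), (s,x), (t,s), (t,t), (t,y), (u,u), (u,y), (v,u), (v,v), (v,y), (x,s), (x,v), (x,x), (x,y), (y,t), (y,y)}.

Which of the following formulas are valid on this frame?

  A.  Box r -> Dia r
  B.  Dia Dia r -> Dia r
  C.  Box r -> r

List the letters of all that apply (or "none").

R is reflexive: each world relates to itself.
R is not transitive: s R u and u R y but not s R y.
R is serial: every world has an R-successor.
(A) axiom D: valid iff R is serial. R is serial — valid.
(B) Dia Dia r -> Dia r is the dual of axiom 4, which corresponds to transitivity. R is not transitive — not valid.
(C) axiom T: valid iff R is reflexive. R is reflexive — valid.

A, C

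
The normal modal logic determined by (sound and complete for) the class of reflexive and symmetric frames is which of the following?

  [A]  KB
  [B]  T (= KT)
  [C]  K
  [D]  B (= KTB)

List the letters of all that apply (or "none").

(A) KB is determined by the class of symmetric frames.
(B) T (= KT) is determined by the class of reflexive frames.
(C) K is determined by the class of arbitrary frames.
(D) B (= KTB) is determined by exactly this class.

D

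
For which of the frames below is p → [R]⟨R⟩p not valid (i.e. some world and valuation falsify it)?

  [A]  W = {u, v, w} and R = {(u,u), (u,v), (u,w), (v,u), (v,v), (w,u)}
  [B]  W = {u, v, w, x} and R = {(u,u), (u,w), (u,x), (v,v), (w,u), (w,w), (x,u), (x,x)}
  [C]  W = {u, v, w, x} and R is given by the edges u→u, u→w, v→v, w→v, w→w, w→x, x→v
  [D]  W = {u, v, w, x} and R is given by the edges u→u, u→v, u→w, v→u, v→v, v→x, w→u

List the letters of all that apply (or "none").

C, D

The schema p → [R]⟨R⟩p is axiom B; it is valid on a frame iff R is symmetric.
(A) R is symmetric (every R-edge is matched by its reverse), so the schema is valid here.
(B) R is symmetric (every R-edge is matched by its reverse), so the schema is valid here.
(C) R is not symmetric (u R w but not w R u), so the schema fails here.
(D) R is not symmetric (v R x but not x R v), so the schema fails here.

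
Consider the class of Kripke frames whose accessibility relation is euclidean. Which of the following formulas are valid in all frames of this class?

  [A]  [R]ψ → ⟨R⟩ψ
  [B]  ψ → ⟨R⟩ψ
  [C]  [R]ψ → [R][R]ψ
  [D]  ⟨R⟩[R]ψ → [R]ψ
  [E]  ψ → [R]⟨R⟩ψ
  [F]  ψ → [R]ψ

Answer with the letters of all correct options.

D

(A) axiom D: valid iff R is serial. Such an R need not be serial — not valid.
(B) ψ → ⟨R⟩ψ is the dual of axiom T, which corresponds to reflexivity. Such an R need not be reflexive — not valid.
(C) axiom 4: valid iff R is transitive. Such an R need not be transitive — not valid.
(D) ⟨R⟩[R]ψ → [R]ψ is the dual of axiom 5; it is valid on a frame exactly when R is euclidean. Every such R is euclidean, so valid.
(E) ψ → [R]⟨R⟩ψ is axiom B; it is valid on a frame exactly when R is symmetric. Such an R need not be symmetric, so not valid.
(F) ψ → [R]ψ is equivalent to ◇p→p; it holds exactly when R ⊆ identity. Such an R need not be a subset of the identity — not valid.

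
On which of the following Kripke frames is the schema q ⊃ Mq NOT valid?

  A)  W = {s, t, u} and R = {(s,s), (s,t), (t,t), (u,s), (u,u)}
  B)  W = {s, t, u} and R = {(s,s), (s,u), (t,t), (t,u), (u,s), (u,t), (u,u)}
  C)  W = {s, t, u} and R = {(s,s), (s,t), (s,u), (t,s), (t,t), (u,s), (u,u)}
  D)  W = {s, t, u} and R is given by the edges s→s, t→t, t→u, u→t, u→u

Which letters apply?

none

The schema q ⊃ Mq is the dual of axiom T; it is valid on a frame iff R is reflexive.
(A) R is reflexive (each world relates to itself), so the schema is valid here.
(B) R is reflexive (each world relates to itself), so the schema is valid here.
(C) R is reflexive (each world relates to itself), so the schema is valid here.
(D) R is reflexive (each world relates to itself), so the schema is valid here.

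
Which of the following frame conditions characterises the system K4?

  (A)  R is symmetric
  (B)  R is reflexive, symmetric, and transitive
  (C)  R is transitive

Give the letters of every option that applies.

C

(A) this class determines KB, not K4.
(B) this class determines S5, not K4.
(C) K4 is sound and complete for exactly this class.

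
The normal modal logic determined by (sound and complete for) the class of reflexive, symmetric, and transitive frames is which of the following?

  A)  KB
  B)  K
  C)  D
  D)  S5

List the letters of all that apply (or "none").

(A) KB is determined by the class of symmetric frames.
(B) K is determined by the class of arbitrary frames.
(C) D is determined by the class of serial frames.
(D) S5 is determined by exactly this class.

D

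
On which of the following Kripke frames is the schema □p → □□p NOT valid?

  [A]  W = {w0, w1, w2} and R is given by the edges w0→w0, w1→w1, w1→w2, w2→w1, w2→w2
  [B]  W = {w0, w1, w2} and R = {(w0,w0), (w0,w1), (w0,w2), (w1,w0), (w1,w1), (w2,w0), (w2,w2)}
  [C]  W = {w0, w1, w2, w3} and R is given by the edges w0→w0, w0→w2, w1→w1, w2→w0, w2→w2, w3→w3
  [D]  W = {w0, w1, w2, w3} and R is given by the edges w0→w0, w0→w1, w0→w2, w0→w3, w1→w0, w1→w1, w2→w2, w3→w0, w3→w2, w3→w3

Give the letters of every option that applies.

The schema □p → □□p is axiom 4; it is valid on a frame iff R is transitive.
(A) R is transitive (R is closed under composition), so the schema is valid here.
(B) R is not transitive (w1 R w0 and w0 R w2 but not w1 R w2), so the schema fails here.
(C) R is transitive (R is closed under composition), so the schema is valid here.
(D) R is not transitive (w1 R w0 and w0 R w2 but not w1 R w2), so the schema fails here.

B, D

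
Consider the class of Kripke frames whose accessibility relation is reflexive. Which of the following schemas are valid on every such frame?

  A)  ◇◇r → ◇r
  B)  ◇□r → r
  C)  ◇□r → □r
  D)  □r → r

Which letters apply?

A reflexive relation is serial.
(A) ◇◇r → ◇r is the dual of axiom 4; it is valid on a frame exactly when R is transitive. Such an R need not be transitive, so not valid.
(B) ◇□r → r is the dual of axiom B, which corresponds to symmetry. Such an R need not be symmetric — not valid.
(C) the dual of axiom 5: valid iff R is euclidean. Such an R need not be euclidean — not valid.
(D) axiom T: valid iff R is reflexive. Every such R is reflexive — valid.

D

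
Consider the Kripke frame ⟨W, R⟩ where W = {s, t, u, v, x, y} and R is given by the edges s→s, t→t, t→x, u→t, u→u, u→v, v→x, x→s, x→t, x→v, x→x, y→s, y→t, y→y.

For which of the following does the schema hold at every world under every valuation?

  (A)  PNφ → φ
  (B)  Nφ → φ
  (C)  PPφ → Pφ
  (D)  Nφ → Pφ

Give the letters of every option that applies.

R is not reflexive: not v R v.
R is not symmetric: u R t but not t R u.
R is not transitive: t R x and x R s but not t R s.
R is serial: every world has an R-successor.
(A) the dual of axiom B: valid iff R is symmetric. R is not symmetric — not valid.
(B) Nφ → φ (axiom T) characterises the reflexive frames. R is not reflexive — not valid.
(C) PPφ → Pφ is the dual of axiom 4; it is valid on a frame exactly when R is transitive. R is not transitive, so not valid.
(D) Nφ → Pφ is axiom D; it is valid on a frame exactly when R is serial. R is serial, so valid.

D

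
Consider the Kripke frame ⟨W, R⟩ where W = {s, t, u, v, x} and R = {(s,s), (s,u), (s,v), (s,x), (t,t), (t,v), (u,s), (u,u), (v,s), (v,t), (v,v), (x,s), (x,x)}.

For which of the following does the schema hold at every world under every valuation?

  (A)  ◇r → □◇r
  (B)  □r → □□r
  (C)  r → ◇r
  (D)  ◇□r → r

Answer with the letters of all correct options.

R is reflexive: each world relates to itself.
R is symmetric: every R-edge is matched by its reverse.
R is not transitive: s R v and v R t but not s R t.
R is not euclidean: s R u and s R v but not u R v.
(A) axiom 5: valid iff R is euclidean. R is not euclidean — not valid.
(B) □r → □□r is axiom 4; it is valid on a frame exactly when R is transitive. R is not transitive, so not valid.
(C) the dual of axiom T: valid iff R is reflexive. R is reflexive — valid.
(D) the dual of axiom B: valid iff R is symmetric. R is symmetric — valid.

C, D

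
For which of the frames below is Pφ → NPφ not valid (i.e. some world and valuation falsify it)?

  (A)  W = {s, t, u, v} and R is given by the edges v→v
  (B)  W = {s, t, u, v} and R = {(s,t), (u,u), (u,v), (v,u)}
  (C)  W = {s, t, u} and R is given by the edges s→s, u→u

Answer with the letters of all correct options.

The schema Pφ → NPφ is axiom 5; it is valid on a frame iff R is euclidean.
(A) R is euclidean (any two R-successors of the same world are R-related), so the schema is valid here.
(B) R is not euclidean (s R t and s R t but not t R t), so the schema fails here.
(C) R is euclidean (any two R-successors of the same world are R-related), so the schema is valid here.

B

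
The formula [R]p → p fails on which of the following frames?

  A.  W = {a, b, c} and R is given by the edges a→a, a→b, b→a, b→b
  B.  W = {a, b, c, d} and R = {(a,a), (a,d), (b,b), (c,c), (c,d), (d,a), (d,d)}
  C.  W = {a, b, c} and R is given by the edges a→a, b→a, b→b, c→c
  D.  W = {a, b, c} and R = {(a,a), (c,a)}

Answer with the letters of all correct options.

The schema [R]p → p is axiom T; it is valid on a frame iff R is reflexive.
(A) R is not reflexive (not c R c), so the schema fails here.
(B) R is reflexive (each world relates to itself), so the schema is valid here.
(C) R is reflexive (each world relates to itself), so the schema is valid here.
(D) R is not reflexive (not b R b), so the schema fails here.

A, D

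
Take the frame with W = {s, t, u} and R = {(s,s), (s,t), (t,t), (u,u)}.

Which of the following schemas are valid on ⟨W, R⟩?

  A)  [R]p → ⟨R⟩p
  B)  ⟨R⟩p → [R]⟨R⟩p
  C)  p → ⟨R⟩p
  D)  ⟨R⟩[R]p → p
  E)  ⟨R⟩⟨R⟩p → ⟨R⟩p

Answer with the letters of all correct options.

R is reflexive: each world relates to itself.
R is not symmetric: s R t but not t R s.
R is transitive: R is closed under composition.
R is not euclidean: s R t and s R s but not t R s.
R is serial: every world has an R-successor.
(A) [R]p → ⟨R⟩p is axiom D; it is valid on a frame exactly when R is serial. R is serial, so valid.
(B) ⟨R⟩p → [R]⟨R⟩p is axiom 5; it is valid on a frame exactly when R is euclidean. R is not euclidean, so not valid.
(C) p → ⟨R⟩p is the dual of axiom T; it is valid on a frame exactly when R is reflexive. R is reflexive, so valid.
(D) the dual of axiom B: valid iff R is symmetric. R is not symmetric — not valid.
(E) ⟨R⟩⟨R⟩p → ⟨R⟩p is the dual of axiom 4, which corresponds to transitivity. R is transitive — valid.

A, C, E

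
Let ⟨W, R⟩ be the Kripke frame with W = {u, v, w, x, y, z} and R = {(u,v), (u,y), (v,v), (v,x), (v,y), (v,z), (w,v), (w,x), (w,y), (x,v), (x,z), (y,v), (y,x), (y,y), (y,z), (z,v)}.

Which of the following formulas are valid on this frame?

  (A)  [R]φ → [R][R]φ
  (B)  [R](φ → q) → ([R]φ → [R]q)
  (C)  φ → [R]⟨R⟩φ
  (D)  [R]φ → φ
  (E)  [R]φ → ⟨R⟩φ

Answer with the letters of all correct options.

B, E

R is not reflexive: not u R u.
R is not symmetric: u R v but not v R u.
R is not transitive: u R v and v R x but not u R x.
R is serial: every world has an R-successor.
(A) [R]φ → [R][R]φ is axiom 4, which corresponds to transitivity. R is not transitive — not valid.
(B) [R](φ → q) → ([R]φ → [R]q) is the K axiom; it holds on all frames — valid.
(C) φ → [R]⟨R⟩φ (axiom B) characterises the symmetric frames. R is not symmetric — not valid.
(D) axiom T: valid iff R is reflexive. R is not reflexive — not valid.
(E) [R]φ → ⟨R⟩φ (axiom D) characterises the serial frames. R is serial — valid.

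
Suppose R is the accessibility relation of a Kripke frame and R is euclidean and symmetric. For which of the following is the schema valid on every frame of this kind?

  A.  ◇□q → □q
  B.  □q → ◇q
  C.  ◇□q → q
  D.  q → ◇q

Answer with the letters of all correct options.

A, C

A symmetric euclidean relation is transitive (uRv and vRw give vRu by symmetry, then uRw by the euclidean condition, applied at v).
(A) ◇□q → □q is the dual of axiom 5, which corresponds to the euclidean property. Every such R is euclidean — valid.
(B) □q → ◇q is axiom D; it is valid on a frame exactly when R is serial. Such an R need not be serial, so not valid.
(C) ◇□q → q is the dual of axiom B; it is valid on a frame exactly when R is symmetric. Every such R is symmetric, so valid.
(D) the dual of axiom T: valid iff R is reflexive. Such an R need not be reflexive — not valid.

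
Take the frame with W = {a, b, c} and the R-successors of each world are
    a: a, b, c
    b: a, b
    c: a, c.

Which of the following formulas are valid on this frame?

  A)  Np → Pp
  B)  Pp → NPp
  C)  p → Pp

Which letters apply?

A, C

R is reflexive: each world relates to itself.
R is not euclidean: a R b and a R c but not b R c.
R is serial: every world has an R-successor.
(A) Np → Pp is axiom D; it is valid on a frame exactly when R is serial. R is serial, so valid.
(B) axiom 5: valid iff R is euclidean. R is not euclidean — not valid.
(C) p → Pp is the dual of axiom T; it is valid on a frame exactly when R is reflexive. R is reflexive, so valid.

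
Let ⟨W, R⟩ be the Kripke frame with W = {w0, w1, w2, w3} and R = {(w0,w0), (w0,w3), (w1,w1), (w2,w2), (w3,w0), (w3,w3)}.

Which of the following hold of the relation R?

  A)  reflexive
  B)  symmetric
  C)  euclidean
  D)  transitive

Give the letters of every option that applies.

(A) reflexive: each world relates to itself.
(B) symmetric: every R-edge is matched by its reverse.
(C) euclidean: any two R-successors of the same world are R-related.
(D) transitive: R is closed under composition.

A, B, C, D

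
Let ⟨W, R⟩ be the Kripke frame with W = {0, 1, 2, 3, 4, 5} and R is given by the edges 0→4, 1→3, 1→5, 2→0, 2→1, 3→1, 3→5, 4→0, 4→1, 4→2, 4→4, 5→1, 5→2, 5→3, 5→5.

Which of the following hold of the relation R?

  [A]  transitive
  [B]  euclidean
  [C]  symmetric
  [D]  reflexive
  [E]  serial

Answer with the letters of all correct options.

E

(A) not transitive: 0 R 4 and 4 R 0 but not 0 R 0.
(B) not euclidean: 2 R 0 and 2 R 1 but not 0 R 1.
(C) not symmetric: 2 R 0 but not 0 R 2.
(D) not reflexive: not 0 R 0.
(E) serial: every world has an R-successor.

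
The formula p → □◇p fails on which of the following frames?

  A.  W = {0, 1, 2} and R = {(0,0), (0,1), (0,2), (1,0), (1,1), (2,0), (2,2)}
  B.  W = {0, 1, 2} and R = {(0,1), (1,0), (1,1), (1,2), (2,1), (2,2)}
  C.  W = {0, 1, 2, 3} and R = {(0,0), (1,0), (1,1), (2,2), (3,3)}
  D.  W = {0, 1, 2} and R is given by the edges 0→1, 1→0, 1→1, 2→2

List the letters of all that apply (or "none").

The schema p → □◇p is axiom B; it is valid on a frame iff R is symmetric.
(A) R is symmetric (every R-edge is matched by its reverse), so the schema is valid here.
(B) R is symmetric (every R-edge is matched by its reverse), so the schema is valid here.
(C) R is not symmetric (1 R 0 but not 0 R 1), so the schema fails here.
(D) R is symmetric (every R-edge is matched by its reverse), so the schema is valid here.

C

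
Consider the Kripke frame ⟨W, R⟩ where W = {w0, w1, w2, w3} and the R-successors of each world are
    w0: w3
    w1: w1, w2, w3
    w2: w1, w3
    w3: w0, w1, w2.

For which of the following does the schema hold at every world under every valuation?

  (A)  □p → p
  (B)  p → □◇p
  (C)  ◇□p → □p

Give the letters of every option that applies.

R is not reflexive: not w0 R w0.
R is symmetric: every R-edge is matched by its reverse.
R is not euclidean: w3 R w0 and w3 R w1 but not w0 R w1.
(A) □p → p is axiom T; it is valid on a frame exactly when R is reflexive. R is not reflexive, so not valid.
(B) p → □◇p is axiom B, which corresponds to symmetry. R is symmetric — valid.
(C) ◇□p → □p (the dual of axiom 5) characterises the euclidean frames. R is not euclidean — not valid.

B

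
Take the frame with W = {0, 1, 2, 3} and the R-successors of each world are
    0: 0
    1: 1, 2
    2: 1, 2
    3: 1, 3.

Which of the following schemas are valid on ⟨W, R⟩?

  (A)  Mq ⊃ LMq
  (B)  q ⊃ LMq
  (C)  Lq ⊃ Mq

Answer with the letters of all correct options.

C

R is not symmetric: 3 R 1 but not 1 R 3.
R is not euclidean: 3 R 1 and 3 R 3 but not 1 R 3.
R is serial: every world has an R-successor.
(A) axiom 5: valid iff R is euclidean. R is not euclidean — not valid.
(B) q ⊃ LMq is axiom B, which corresponds to symmetry. R is not symmetric — not valid.
(C) Lq ⊃ Mq (axiom D) characterises the serial frames. R is serial — valid.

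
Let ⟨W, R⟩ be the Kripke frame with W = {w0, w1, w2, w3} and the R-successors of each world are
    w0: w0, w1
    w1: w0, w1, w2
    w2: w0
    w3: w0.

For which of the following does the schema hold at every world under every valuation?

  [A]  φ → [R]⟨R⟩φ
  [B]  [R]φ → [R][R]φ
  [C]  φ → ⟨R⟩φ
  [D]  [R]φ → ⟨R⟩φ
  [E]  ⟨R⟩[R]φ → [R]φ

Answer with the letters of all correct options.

D

R is not reflexive: not w2 R w2.
R is not symmetric: w1 R w2 but not w2 R w1.
R is not transitive: w0 R w1 and w1 R w2 but not w0 R w2.
R is not euclidean: w1 R w0 and w1 R w2 but not w0 R w2.
R is serial: every world has an R-successor.
(A) φ → [R]⟨R⟩φ is axiom B; it is valid on a frame exactly when R is symmetric. R is not symmetric, so not valid.
(B) [R]φ → [R][R]φ (axiom 4) characterises the transitive frames. R is not transitive — not valid.
(C) φ → ⟨R⟩φ is the dual of axiom T, which corresponds to reflexivity. R is not reflexive — not valid.
(D) axiom D: valid iff R is serial. R is serial — valid.
(E) ⟨R⟩[R]φ → [R]φ is the dual of axiom 5, which corresponds to the euclidean property. R is not euclidean — not valid.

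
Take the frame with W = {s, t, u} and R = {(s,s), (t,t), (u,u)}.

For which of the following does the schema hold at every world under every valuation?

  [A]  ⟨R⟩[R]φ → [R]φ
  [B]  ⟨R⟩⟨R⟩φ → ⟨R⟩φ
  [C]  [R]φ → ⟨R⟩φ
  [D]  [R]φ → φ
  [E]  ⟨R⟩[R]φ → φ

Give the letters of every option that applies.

A, B, C, D, E

R is reflexive: each world relates to itself.
R is symmetric: every R-edge is matched by its reverse.
R is transitive: R is closed under composition.
R is euclidean: any two R-successors of the same world are R-related.
R is serial: every world has an R-successor.
(A) ⟨R⟩[R]φ → [R]φ is the dual of axiom 5, which corresponds to the euclidean property. R is euclidean — valid.
(B) ⟨R⟩⟨R⟩φ → ⟨R⟩φ (the dual of axiom 4) characterises the transitive frames. R is transitive — valid.
(C) [R]φ → ⟨R⟩φ is axiom D; it is valid on a frame exactly when R is serial. R is serial, so valid.
(D) [R]φ → φ (axiom T) characterises the reflexive frames. R is reflexive — valid.
(E) ⟨R⟩[R]φ → φ (the dual of axiom B) characterises the symmetric frames. R is symmetric — valid.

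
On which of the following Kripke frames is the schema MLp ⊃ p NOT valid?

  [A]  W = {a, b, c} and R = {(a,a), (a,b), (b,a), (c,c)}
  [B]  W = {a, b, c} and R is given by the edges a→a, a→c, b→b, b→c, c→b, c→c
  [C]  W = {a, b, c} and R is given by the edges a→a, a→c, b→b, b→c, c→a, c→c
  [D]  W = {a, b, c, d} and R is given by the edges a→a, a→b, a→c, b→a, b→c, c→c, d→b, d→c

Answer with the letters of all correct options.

B, C, D

The schema MLp ⊃ p is the dual of axiom B; it is valid on a frame iff R is symmetric.
(A) R is symmetric (every R-edge is matched by its reverse), so the schema is valid here.
(B) R is not symmetric (a R c but not c R a), so the schema fails here.
(C) R is not symmetric (b R c but not c R b), so the schema fails here.
(D) R is not symmetric (a R c but not c R a), so the schema fails here.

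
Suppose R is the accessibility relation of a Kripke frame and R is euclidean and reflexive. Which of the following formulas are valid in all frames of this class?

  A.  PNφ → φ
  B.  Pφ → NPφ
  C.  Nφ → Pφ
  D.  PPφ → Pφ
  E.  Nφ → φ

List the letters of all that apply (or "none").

A reflexive euclidean relation is also symmetric (from wRw and wRv the euclidean condition gives vRw) and hence transitive; it is an equivalence relation.
(A) PNφ → φ is the dual of axiom B; it is valid on a frame exactly when R is symmetric. Every such R is symmetric, so valid.
(B) Pφ → NPφ (axiom 5) characterises the euclidean frames. Every such R is euclidean — valid.
(C) Nφ → Pφ (axiom D) characterises the serial frames. Every such R is serial — valid.
(D) the dual of axiom 4: valid iff R is transitive. Every such R is transitive — valid.
(E) Nφ → φ (axiom T) characterises the reflexive frames. Every such R is reflexive — valid.

A, B, C, D, E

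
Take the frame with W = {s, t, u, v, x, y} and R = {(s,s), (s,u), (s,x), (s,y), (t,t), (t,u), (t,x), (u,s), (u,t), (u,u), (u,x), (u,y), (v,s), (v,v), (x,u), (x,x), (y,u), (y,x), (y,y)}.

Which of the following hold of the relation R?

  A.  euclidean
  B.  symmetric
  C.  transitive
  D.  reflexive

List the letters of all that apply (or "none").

(A) not euclidean: s R x and s R s but not x R s.
(B) not symmetric: s R x but not x R s.
(C) not transitive: s R u and u R t but not s R t.
(D) reflexive: each world relates to itself.

D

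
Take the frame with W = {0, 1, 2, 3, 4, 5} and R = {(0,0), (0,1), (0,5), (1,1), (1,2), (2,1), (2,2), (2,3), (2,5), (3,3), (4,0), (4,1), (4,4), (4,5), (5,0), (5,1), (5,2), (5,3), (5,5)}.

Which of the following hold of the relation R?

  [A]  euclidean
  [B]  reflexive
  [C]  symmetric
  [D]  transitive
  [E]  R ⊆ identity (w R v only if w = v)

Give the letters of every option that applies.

B

(A) not euclidean: 0 R 1 and 0 R 0 but not 1 R 0.
(B) reflexive: each world relates to itself.
(C) not symmetric: 0 R 1 but not 1 R 0.
(D) not transitive: 0 R 1 and 1 R 2 but not 0 R 2.
(E) not ⊆ identity: 0 R 1 with 0 ≠ 1.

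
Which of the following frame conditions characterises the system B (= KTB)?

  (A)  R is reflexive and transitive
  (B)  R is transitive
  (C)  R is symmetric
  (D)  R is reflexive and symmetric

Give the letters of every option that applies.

D

(A) this class determines S4, not B (= KTB).
(B) this class determines K4, not B (= KTB).
(C) this class determines KB, not B (= KTB).
(D) B (= KTB) is sound and complete for exactly this class.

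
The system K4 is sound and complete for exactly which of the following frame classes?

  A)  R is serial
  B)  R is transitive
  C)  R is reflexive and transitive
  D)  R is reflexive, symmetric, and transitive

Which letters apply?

(A) this class determines D, not K4.
(B) K4 is sound and complete for exactly this class.
(C) this class determines S4, not K4.
(D) this class determines S5, not K4.

B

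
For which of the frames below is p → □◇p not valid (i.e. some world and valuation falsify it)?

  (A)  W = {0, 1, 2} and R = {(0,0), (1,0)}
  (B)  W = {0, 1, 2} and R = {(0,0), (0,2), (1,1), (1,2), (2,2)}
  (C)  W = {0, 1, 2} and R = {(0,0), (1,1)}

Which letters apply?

The schema p → □◇p is axiom B; it is valid on a frame iff R is symmetric.
(A) R is not symmetric (1 R 0 but not 0 R 1), so the schema fails here.
(B) R is not symmetric (0 R 2 but not 2 R 0), so the schema fails here.
(C) R is symmetric (every R-edge is matched by its reverse), so the schema is valid here.

A, B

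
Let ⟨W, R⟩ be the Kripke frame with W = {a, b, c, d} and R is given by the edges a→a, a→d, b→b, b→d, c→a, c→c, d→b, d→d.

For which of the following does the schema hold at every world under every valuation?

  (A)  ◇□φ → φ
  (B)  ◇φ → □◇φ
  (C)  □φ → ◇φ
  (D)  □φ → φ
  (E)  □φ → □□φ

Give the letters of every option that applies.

C, D

R is reflexive: each world relates to itself.
R is not symmetric: a R d but not d R a.
R is not transitive: a R d and d R b but not a R b.
R is not euclidean: a R d and a R a but not d R a.
R is serial: every world has an R-successor.
(A) ◇□φ → φ is the dual of axiom B; it is valid on a frame exactly when R is symmetric. R is not symmetric, so not valid.
(B) ◇φ → □◇φ (axiom 5) characterises the euclidean frames. R is not euclidean — not valid.
(C) axiom D: valid iff R is serial. R is serial — valid.
(D) □φ → φ is axiom T, which corresponds to reflexivity. R is reflexive — valid.
(E) □φ → □□φ is axiom 4; it is valid on a frame exactly when R is transitive. R is not transitive, so not valid.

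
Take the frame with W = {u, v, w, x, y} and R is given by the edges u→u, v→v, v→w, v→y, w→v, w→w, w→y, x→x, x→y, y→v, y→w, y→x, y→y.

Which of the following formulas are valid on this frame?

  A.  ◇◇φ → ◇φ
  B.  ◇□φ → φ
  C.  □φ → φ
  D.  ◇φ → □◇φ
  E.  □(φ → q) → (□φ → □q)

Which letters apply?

R is reflexive: each world relates to itself.
R is symmetric: every R-edge is matched by its reverse.
R is not transitive: v R y and y R x but not v R x.
R is not euclidean: y R v and y R x but not v R x.
(A) ◇◇φ → ◇φ is the dual of axiom 4; it is valid on a frame exactly when R is transitive. R is not transitive, so not valid.
(B) ◇□φ → φ is the dual of axiom B; it is valid on a frame exactly when R is symmetric. R is symmetric, so valid.
(C) □φ → φ (axiom T) characterises the reflexive frames. R is reflexive — valid.
(D) axiom 5: valid iff R is euclidean. R is not euclidean — not valid.
(E) this is just K, valid on every normal frame.

B, C, E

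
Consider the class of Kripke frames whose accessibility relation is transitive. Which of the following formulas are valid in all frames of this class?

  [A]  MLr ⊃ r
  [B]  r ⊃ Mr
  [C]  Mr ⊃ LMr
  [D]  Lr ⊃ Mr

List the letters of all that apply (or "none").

(A) MLr ⊃ r is the dual of axiom B; it is valid on a frame exactly when R is symmetric. Such an R need not be symmetric, so not valid.
(B) r ⊃ Mr is the dual of axiom T, which corresponds to reflexivity. Such an R need not be reflexive — not valid.
(C) Mr ⊃ LMr is axiom 5, which corresponds to the euclidean property. Such an R need not be euclidean — not valid.
(D) Lr ⊃ Mr (axiom D) characterises the serial frames. Such an R need not be serial — not valid.

none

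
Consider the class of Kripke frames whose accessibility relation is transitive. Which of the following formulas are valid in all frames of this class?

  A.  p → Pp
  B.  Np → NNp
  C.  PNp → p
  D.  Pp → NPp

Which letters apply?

B

(A) p → Pp (the dual of axiom T) characterises the reflexive frames. Such an R need not be reflexive — not valid.
(B) Np → NNp (axiom 4) characterises the transitive frames. Every such R is transitive — valid.
(C) PNp → p (the dual of axiom B) characterises the symmetric frames. Such an R need not be symmetric — not valid.
(D) axiom 5: valid iff R is euclidean. Such an R need not be euclidean — not valid.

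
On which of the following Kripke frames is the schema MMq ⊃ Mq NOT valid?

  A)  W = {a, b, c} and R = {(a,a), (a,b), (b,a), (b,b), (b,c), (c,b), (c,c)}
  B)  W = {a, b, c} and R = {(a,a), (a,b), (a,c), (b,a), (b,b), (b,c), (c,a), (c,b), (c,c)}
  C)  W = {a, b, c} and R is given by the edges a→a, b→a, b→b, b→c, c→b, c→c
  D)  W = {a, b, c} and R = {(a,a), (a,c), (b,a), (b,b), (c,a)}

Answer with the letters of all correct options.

A, C, D

The schema MMq ⊃ Mq is the dual of axiom 4; it is valid on a frame iff R is transitive.
(A) R is not transitive (a R b and b R c but not a R c), so the schema fails here.
(B) R is transitive (R is closed under composition), so the schema is valid here.
(C) R is not transitive (c R b and b R a but not c R a), so the schema fails here.
(D) R is not transitive (b R a and a R c but not b R c), so the schema fails here.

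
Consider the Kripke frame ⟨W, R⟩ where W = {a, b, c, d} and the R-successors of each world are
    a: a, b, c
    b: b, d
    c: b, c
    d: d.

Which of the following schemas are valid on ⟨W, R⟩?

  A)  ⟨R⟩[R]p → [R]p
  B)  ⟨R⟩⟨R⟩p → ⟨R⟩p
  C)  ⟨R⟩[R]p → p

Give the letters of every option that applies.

R is not symmetric: a R b but not b R a.
R is not transitive: a R b and b R d but not a R d.
R is not euclidean: a R b and a R a but not b R a.
(A) the dual of axiom 5: valid iff R is euclidean. R is not euclidean — not valid.
(B) ⟨R⟩⟨R⟩p → ⟨R⟩p is the dual of axiom 4; it is valid on a frame exactly when R is transitive. R is not transitive, so not valid.
(C) ⟨R⟩[R]p → p (the dual of axiom B) characterises the symmetric frames. R is not symmetric — not valid.

none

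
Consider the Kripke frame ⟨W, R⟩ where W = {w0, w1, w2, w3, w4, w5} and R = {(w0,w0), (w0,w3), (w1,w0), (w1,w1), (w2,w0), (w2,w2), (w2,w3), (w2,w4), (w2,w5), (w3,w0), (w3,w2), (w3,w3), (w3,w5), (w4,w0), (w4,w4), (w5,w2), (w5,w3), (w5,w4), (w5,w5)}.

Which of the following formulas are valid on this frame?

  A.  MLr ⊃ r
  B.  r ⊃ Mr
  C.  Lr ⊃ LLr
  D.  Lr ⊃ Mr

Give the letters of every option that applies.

B, D

R is reflexive: each world relates to itself.
R is not symmetric: w1 R w0 but not w0 R w1.
R is not transitive: w0 R w3 and w3 R w2 but not w0 R w2.
R is serial: every world has an R-successor.
(A) the dual of axiom B: valid iff R is symmetric. R is not symmetric — not valid.
(B) r ⊃ Mr is the dual of axiom T, which corresponds to reflexivity. R is reflexive — valid.
(C) Lr ⊃ LLr is axiom 4; it is valid on a frame exactly when R is transitive. R is not transitive, so not valid.
(D) Lr ⊃ Mr is axiom D, which corresponds to seriality. R is serial — valid.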